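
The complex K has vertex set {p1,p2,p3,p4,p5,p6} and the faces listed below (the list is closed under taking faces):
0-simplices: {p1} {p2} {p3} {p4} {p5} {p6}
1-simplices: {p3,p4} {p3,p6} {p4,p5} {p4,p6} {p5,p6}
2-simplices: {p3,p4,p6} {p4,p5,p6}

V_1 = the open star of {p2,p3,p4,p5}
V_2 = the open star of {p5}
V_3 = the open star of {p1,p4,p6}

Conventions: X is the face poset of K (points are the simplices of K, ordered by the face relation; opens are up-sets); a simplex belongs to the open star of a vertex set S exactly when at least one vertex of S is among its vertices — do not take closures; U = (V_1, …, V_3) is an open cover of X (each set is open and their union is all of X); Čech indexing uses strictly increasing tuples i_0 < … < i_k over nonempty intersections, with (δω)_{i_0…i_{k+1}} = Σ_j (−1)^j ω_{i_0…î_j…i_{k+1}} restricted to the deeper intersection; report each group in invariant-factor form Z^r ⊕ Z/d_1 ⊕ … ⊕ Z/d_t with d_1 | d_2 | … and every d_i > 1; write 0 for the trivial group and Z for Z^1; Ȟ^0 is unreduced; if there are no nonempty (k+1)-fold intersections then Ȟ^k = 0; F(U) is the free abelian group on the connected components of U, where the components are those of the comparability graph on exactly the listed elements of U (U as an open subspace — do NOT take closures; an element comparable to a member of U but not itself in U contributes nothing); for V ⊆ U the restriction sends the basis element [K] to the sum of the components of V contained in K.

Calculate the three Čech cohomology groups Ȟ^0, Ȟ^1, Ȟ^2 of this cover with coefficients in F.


intersection data:
  V1={{p2},{p3},{p4},{p5},{p3,p4},{p3,p6},{p4,p5},{p4,p6},{p5,p6},{p3,p4,p6},{p4,p5,p6}} V2={{p5},{p4,p5},{p5,p6},{p4,p5,p6}} V3={{p1},{p4},{p6},{p3,p4},{p3,p6},{p4,p5},{p4,p6},{p5,p6},{p3,p4,p6},{p4,p5,p6}}
  V12={{p5},{p4,p5},{p5,p6},{p4,p5,p6}} V13={{p4},{p3,p4},{p3,p6},{p4,p5},{p4,p6},{p5,p6},{p3,p4,p6},{p4,p5,p6}} V23={{p4,p5},{p5,p6},{p4,p5,p6}}
  V123={{p4,p5},{p5,p6},{p4,p5,p6}}
components per intersection:
  V1: {{p2}} {{p3},{p4},{p5},{p3,p4},{p3,p6},{p4,p5},{p4,p6},{p5,p6},{p3,p4,p6},{p4,p5,p6}}
  V2: {{p5},{p4,p5},{p5,p6},{p4,p5,p6}}
  V3: {{p1}} {{p4},{p6},{p3,p4},{p3,p6},{p4,p5},{p4,p6},{p5,p6},{p3,p4,p6},{p4,p5,p6}}
  V12: {{p5},{p4,p5},{p5,p6},{p4,p5,p6}}
  V13: {{p4},{p3,p4},{p3,p6},{p4,p5},{p4,p6},{p5,p6},{p3,p4,p6},{p4,p5,p6}}
  V23: {{p4,p5},{p5,p6},{p4,p5,p6}}
  V123: {{p4,p5},{p5,p6},{p4,p5,p6}}
C dims 5,3,1; δ0: rk 2, SNF 1^2; δ1: rk 1, SNF 1^1
Ȟ^0 = (5 − 2) − 0 = 3, so Ȟ^0 ≅ Z^3
Ȟ^1 = (3 − 1) − 2 = 0, so Ȟ^1 ≅ 0
Ȟ^2 = (1 − 0) − 1 = 0, so Ȟ^2 ≅ 0

Ȟ^0(U;F) ≅ Z^3,  Ȟ^1(U;F) ≅ 0,  Ȟ^2(U;F) ≅ 0


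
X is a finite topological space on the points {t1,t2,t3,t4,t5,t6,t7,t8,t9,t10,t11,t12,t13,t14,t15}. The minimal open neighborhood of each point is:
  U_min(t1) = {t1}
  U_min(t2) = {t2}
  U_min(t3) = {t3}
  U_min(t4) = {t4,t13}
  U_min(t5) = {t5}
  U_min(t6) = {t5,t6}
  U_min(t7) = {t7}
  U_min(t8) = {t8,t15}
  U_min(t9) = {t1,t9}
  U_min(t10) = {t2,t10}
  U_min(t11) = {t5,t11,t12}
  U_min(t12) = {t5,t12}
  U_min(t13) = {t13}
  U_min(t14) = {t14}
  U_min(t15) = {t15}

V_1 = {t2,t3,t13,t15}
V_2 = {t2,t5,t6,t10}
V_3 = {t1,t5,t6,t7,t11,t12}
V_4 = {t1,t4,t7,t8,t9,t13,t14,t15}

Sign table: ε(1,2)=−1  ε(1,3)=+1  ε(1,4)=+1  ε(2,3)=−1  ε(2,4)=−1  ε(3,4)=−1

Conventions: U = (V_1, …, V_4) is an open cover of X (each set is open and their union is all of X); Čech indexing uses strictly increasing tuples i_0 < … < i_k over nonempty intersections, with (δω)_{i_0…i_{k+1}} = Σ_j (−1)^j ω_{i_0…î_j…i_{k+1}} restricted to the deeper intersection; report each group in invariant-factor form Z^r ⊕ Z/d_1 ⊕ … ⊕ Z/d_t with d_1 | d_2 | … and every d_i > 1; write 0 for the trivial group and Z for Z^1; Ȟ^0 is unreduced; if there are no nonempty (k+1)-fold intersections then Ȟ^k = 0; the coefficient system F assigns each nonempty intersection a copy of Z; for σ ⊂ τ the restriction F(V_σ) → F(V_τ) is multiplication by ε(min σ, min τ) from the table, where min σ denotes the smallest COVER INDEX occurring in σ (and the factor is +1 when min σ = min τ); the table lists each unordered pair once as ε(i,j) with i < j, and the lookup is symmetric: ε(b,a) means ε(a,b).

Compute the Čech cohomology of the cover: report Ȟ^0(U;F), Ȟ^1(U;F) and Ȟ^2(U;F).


nerve simplices:
  V12={t2} V14={t13,t15} V23={t5,t6} V34={t1,t7}
C dims 4,4; δ0: rk 4, SNF 1^3·2
degree 0: 4−4−0 = 0 → Ȟ^0 ≅ 0
degree 1: 4−0−4 = 0 plus torsion [2] → Ȟ^1 ≅ Z/2
degree 2: 0−0−0 = 0 → Ȟ^2 ≅ 0

Ȟ^0 ≅ 0; Ȟ^1 ≅ Z/2; Ȟ^2 ≅ 0


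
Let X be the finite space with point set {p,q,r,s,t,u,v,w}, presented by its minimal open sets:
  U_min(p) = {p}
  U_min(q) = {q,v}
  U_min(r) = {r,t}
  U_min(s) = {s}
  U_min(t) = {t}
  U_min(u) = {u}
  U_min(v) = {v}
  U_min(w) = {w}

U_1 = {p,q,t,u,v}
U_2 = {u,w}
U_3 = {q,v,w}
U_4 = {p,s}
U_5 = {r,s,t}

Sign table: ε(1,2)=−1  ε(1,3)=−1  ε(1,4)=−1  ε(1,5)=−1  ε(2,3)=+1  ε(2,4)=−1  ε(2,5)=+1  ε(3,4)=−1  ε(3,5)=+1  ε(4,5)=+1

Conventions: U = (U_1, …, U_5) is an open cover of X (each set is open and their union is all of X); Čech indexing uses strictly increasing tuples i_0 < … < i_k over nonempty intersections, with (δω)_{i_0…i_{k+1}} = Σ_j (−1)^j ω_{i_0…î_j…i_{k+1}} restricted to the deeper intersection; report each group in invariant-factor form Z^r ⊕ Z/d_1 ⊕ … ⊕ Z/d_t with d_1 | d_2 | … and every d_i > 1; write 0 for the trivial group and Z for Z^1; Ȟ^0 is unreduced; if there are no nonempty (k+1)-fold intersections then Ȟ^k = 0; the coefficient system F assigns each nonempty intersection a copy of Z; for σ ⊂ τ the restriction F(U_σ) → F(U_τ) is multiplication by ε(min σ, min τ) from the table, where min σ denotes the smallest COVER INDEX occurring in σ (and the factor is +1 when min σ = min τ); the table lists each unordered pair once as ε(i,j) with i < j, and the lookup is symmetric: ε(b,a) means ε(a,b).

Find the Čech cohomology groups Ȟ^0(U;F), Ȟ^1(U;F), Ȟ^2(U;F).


Ȟ^0(U;F) ≅ Z; Ȟ^1(U;F) ≅ Z^2; Ȟ^2(U;F) ≅ 0

nonempty intersections:
  U12={u} U13={q,v} U14={p} U15={t} U23={w} U45={s}
C dims 5,6; δ0: rk 4, SNF 1^4
Ȟ^0: (5−4)−0=1 ⇒ Z
Ȟ^1: (6−0)−4=2 ⇒ Z^2
Ȟ^2: (0−0)−0=0 ⇒ 0


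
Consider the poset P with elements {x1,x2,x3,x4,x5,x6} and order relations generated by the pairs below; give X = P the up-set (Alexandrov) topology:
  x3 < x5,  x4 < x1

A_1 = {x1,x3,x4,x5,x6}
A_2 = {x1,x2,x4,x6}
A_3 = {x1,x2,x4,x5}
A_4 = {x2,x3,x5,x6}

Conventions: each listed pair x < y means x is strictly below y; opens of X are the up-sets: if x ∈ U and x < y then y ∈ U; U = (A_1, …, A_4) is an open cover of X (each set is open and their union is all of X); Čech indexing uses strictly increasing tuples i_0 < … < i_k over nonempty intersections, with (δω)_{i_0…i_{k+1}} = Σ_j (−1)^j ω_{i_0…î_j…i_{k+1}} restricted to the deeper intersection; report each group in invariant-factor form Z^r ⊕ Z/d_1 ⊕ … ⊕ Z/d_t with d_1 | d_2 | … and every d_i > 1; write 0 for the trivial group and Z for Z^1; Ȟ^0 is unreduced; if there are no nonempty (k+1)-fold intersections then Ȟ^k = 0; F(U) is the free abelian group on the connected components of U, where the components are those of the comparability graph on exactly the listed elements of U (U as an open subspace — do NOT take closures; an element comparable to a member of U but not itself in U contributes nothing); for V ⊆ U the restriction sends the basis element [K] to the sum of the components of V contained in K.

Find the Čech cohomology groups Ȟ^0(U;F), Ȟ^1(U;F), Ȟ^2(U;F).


Ȟ^0(U;F) ≅ Z^4,  Ȟ^1(U;F) ≅ 0,  Ȟ^2(U;F) ≅ 0

nonempty overlaps:
  A12={x1,x4,x6} A13={x1,x4,x5} A14={x3,x5,x6} A23={x1,x2,x4} A24={x2,x6} A34={x2,x5}
  A123={x1,x4} A124={x6} A134={x5} A234={x2}
components per intersection:
  A1: {x1,x4} {x3,x5} {x6}
  A2: {x1,x4} {x2} {x6}
  A3: {x1,x4} {x2} {x5}
  A4: {x2} {x3,x5} {x6}
  A12: {x1,x4} {x6}
  A13: {x1,x4} {x5}
  A14: {x3,x5} {x6}
  A23: {x1,x4} {x2}
  A24: {x2} {x6}
  A34: {x2} {x5}
  A123: {x1,x4}
  A124: {x6}
  A134: {x5}
  A234: {x2}
C dims 12,12,4; δ0: rk 8, SNF 1^8; δ1: rk 4, SNF 1^4
degree 0: 12−8−0 = 4 → Ȟ^0 ≅ Z^4
degree 1: 12−4−8 = 0 → Ȟ^1 ≅ 0
degree 2: 4−0−4 = 0 → Ȟ^2 ≅ 0


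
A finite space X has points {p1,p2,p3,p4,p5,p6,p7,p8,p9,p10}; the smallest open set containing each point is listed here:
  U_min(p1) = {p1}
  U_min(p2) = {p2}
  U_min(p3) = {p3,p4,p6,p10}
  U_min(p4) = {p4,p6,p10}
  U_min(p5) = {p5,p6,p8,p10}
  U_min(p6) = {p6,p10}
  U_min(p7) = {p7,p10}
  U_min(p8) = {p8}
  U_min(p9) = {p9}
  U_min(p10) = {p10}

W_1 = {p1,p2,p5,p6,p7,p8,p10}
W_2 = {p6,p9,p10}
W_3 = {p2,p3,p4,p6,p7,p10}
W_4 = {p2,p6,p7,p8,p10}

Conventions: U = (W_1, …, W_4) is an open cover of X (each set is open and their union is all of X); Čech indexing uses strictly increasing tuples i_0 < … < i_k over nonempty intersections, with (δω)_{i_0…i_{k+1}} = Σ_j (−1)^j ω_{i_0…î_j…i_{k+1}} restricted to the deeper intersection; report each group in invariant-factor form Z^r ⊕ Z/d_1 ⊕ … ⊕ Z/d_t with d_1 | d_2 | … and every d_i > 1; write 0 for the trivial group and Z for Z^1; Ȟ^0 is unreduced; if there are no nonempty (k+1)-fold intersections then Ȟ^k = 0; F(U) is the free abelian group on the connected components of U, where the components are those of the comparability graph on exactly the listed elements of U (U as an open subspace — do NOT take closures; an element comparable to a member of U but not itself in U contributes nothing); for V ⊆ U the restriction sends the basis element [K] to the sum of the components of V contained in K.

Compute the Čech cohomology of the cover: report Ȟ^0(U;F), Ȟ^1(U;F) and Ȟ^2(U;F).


Ȟ^0 = Z^4, Ȟ^1 = 0, Ȟ^2 = 0

nerve of the cover:
  W12={p6,p10} W13={p2,p6,p7,p10} W14={p2,p6,p7,p8,p10} W23={p6,p10} W24={p6,p10} W34={p2,p6,p7,p10}
  W123={p6,p10} W124={p6,p10} W134={p2,p6,p7,p10} W234={p6,p10}
  W1234={p6,p10}
components per intersection:
  W1: {p1} {p2} {p5,p6,p7,p8,p10}
  W2: {p6,p10} {p9}
  W3: {p2} {p3,p4,p6,p7,p10}
  W4: {p2} {p6,p7,p10} {p8}
  W12: {p6,p10}
  W13: {p2} {p6,p7,p10}
  W14: {p2} {p6,p7,p10} {p8}
  W23: {p6,p10}
  W24: {p6,p10}
  W34: {p2} {p6,p7,p10}
  W123: {p6,p10}
  W124: {p6,p10}
  W134: {p2} {p6,p7,p10}
  W234: {p6,p10}
  W1234: {p6,p10}
C dims 10,10,5,1; δ0: rk 6, SNF 1^6; δ1: rk 4, SNF 1^4; δ2: rk 1, SNF 1^1
Ȟ^0 = (10 − 6) − 0 = 4, so Ȟ^0 ≅ Z^4
Ȟ^1 = (10 − 4) − 6 = 0, so Ȟ^1 ≅ 0
Ȟ^2 = (5 − 1) − 4 = 0, so Ȟ^2 ≅ 0


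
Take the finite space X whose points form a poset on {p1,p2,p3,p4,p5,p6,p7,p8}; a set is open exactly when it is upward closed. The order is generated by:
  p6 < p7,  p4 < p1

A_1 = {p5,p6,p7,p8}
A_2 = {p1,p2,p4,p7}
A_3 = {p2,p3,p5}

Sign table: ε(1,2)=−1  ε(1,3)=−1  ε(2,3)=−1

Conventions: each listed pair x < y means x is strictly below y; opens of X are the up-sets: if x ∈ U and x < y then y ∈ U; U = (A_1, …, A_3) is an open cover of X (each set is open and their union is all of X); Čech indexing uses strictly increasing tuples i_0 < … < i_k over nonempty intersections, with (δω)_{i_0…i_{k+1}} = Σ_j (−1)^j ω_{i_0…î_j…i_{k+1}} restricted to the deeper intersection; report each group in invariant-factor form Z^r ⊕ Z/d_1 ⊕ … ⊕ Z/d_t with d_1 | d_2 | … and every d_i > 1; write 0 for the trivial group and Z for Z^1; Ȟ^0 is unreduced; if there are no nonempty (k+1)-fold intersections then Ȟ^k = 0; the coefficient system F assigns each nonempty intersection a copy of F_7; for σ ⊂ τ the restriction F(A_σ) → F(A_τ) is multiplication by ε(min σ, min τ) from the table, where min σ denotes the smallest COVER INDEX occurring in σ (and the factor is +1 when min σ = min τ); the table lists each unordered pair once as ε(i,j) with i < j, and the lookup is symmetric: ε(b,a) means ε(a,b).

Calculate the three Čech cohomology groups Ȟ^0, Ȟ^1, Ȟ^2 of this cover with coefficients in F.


Ȟ^0 ≅ 0; Ȟ^1 ≅ 0; Ȟ^2 ≅ 0

nerve of the cover:
  A12={p7} A13={p5} A23={p2}
C dims 3,3; δ0: rk_F7 3
Ȟ^0 = (3 − 3) − 0 = 0, so Ȟ^0 ≅ 0
Ȟ^1 = (3 − 0) − 3 = 0, so Ȟ^1 ≅ 0
Ȟ^2 = (0 − 0) − 0 = 0, so Ȟ^2 ≅ 0


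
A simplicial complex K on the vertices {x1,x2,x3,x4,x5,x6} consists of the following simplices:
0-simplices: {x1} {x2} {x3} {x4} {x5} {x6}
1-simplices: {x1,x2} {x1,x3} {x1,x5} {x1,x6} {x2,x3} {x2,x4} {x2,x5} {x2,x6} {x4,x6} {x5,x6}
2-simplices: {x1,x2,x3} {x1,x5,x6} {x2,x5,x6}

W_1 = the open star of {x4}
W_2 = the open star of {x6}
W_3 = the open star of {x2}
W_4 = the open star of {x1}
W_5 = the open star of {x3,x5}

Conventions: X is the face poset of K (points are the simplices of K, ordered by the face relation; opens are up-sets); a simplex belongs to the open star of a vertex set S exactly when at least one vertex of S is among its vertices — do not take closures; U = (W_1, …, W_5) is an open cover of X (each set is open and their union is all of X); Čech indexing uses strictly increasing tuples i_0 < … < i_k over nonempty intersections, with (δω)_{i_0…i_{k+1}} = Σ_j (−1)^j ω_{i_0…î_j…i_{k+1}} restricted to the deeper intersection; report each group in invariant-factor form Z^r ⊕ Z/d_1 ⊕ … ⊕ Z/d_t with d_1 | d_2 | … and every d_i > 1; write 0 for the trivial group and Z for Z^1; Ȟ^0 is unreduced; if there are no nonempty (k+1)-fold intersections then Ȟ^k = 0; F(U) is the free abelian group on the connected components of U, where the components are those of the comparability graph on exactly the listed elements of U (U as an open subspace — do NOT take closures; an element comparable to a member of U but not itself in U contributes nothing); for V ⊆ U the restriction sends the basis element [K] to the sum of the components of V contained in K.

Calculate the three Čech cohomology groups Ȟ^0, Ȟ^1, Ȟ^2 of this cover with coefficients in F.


Ȟ^0 = Z, Ȟ^1 = Z^2 and Ȟ^2 = 0

nerve of the cover:
  W1={{x4},{x2,x4},{x4,x6}} W2={{x6},{x1,x6},{x2,x6},{x4,x6},{x5,x6},{x1,x5,x6},{x2,x5,x6}} W3={{x2},{x1,x2},{x2,x3},{x2,x4},{x2,x5},{x2,x6},{x1,x2,x3},{x2,x5,x6}} W4={{x1},{x1,x2},{x1,x3},{x1,x5},{x1,x6},{x1,x2,x3},{x1,x5,x6}} W5={{x3},{x5},{x1,x3},{x1,x5},{x2,x3},{x2,x5},{x5,x6},{x1,x2,x3},{x1,x5,x6},{x2,x5,x6}}
  W12={{x4,x6}} W13={{x2,x4}} W23={{x2,x6},{x2,x5,x6}} W24={{x1,x6},{x1,x5,x6}} W25={{x5,x6},{x1,x5,x6},{x2,x5,x6}} W34={{x1,x2},{x1,x2,x3}} W35={{x2,x3},{x2,x5},{x1,x2,x3},{x2,x5,x6}} W45={{x1,x3},{x1,x5},{x1,x2,x3},{x1,x5,x6}}
  W235={{x2,x5,x6}} W245={{x1,x5,x6}} W345={{x1,x2,x3}}
components per intersection:
  W1: {{x4},{x2,x4},{x4,x6}}
  W2: {{x6},{x1,x6},{x2,x6},{x4,x6},{x5,x6},{x1,x5,x6},{x2,x5,x6}}
  W3: {{x2},{x1,x2},{x2,x3},{x2,x4},{x2,x5},{x2,x6},{x1,x2,x3},{x2,x5,x6}}
  W4: {{x1},{x1,x2},{x1,x3},{x1,x5},{x1,x6},{x1,x2,x3},{x1,x5,x6}}
  W5: {{x3},{x1,x3},{x2,x3},{x1,x2,x3}} {{x5},{x1,x5},{x2,x5},{x5,x6},{x1,x5,x6},{x2,x5,x6}}
  W12: {{x4,x6}}
  W13: {{x2,x4}}
  W23: {{x2,x6},{x2,x5,x6}}
  W24: {{x1,x6},{x1,x5,x6}}
  W25: {{x5,x6},{x1,x5,x6},{x2,x5,x6}}
  W34: {{x1,x2},{x1,x2,x3}}
  W35: {{x2,x3},{x1,x2,x3}} {{x2,x5},{x2,x5,x6}}
  W45: {{x1,x3},{x1,x2,x3}} {{x1,x5},{x1,x5,x6}}
  W235: {{x2,x5,x6}}
  W245: {{x1,x5,x6}}
  W345: {{x1,x2,x3}}
C dims 6,10,3; δ0: rk 5, SNF 1^5; δ1: rk 3, SNF 1^3
Ȟ^0 = (6 − 5) − 0 = 1, so Ȟ^0 ≅ Z
Ȟ^1 = (10 − 3) − 5 = 2, so Ȟ^1 ≅ Z^2
Ȟ^2 = (3 − 0) − 3 = 0, so Ȟ^2 ≅ 0


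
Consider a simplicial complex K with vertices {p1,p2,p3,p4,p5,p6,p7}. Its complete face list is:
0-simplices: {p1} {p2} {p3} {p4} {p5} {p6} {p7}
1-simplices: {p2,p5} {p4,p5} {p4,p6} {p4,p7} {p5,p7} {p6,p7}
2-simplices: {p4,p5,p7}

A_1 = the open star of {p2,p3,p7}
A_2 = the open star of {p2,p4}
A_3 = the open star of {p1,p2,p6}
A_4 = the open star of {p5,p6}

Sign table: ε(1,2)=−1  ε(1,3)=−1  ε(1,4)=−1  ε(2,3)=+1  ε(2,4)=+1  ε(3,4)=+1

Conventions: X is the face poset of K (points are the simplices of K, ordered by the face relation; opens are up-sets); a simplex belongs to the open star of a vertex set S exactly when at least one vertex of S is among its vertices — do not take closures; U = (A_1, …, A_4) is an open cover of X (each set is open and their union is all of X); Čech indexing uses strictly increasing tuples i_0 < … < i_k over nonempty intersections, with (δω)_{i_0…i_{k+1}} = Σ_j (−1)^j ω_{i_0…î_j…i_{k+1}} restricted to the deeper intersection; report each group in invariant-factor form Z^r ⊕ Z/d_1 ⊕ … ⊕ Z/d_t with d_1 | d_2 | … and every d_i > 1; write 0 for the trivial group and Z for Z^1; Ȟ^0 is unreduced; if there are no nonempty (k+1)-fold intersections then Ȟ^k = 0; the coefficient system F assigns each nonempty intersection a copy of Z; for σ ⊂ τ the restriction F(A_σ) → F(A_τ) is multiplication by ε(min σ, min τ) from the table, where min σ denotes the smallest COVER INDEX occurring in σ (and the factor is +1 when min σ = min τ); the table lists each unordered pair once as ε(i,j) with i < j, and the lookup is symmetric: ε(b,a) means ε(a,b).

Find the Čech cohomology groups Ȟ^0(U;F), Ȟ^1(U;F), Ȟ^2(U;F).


Ȟ^0 = Z, Ȟ^1 = 0, Ȟ^2 = 0

intersection data:
  A1={{p2},{p3},{p7},{p2,p5},{p4,p7},{p5,p7},{p6,p7},{p4,p5,p7}} A2={{p2},{p4},{p2,p5},{p4,p5},{p4,p6},{p4,p7},{p4,p5,p7}} A3={{p1},{p2},{p6},{p2,p5},{p4,p6},{p6,p7}} A4={{p5},{p6},{p2,p5},{p4,p5},{p4,p6},{p5,p7},{p6,p7},{p4,p5,p7}}
  A12={{p2},{p2,p5},{p4,p7},{p4,p5,p7}} A13={{p2},{p2,p5},{p6,p7}} A14={{p2,p5},{p5,p7},{p6,p7},{p4,p5,p7}} A23={{p2},{p2,p5},{p4,p6}} A24={{p2,p5},{p4,p5},{p4,p6},{p4,p5,p7}} A34={{p6},{p2,p5},{p4,p6},{p6,p7}}
  A123={{p2},{p2,p5}} A124={{p2,p5},{p4,p5,p7}} A134={{p2,p5},{p6,p7}} A234={{p2,p5},{p4,p6}}
  A1234={{p2,p5}}
C dims 4,6,4,1; δ0: rk 3, SNF 1^3; δ1: rk 3, SNF 1^3; δ2: rk 1, SNF 1^1
Ȟ^0 = (4 − 3) − 0 = 1, so Ȟ^0 ≅ Z
Ȟ^1 = (6 − 3) − 3 = 0, so Ȟ^1 ≅ 0
Ȟ^2 = (4 − 1) − 3 = 0, so Ȟ^2 ≅ 0


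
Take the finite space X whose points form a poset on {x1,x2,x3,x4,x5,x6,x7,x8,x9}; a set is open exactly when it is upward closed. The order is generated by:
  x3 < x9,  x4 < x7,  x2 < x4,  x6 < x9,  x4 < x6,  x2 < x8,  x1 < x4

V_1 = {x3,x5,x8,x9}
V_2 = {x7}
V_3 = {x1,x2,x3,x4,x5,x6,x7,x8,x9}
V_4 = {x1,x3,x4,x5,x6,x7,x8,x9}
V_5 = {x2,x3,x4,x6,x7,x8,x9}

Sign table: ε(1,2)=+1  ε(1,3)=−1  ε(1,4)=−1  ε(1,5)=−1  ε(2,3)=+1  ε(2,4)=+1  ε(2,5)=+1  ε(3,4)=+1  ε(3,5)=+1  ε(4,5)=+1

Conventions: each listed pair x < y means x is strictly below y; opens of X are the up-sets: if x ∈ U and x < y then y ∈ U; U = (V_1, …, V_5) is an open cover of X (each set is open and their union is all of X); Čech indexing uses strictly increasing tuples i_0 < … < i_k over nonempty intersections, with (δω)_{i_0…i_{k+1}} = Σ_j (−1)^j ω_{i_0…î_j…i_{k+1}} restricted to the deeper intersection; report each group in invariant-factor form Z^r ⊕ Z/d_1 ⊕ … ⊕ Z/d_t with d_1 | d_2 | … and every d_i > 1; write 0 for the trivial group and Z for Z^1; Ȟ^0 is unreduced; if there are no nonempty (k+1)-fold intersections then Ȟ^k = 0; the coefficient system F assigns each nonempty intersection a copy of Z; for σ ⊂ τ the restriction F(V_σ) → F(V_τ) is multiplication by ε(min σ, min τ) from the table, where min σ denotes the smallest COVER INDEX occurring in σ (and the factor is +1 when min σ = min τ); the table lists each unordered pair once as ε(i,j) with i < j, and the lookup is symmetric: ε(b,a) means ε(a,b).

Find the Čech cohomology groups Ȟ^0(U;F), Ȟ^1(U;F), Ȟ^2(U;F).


nonempty intersections:
  V13={x3,x5,x8,x9} V14={x3,x5,x8,x9} V15={x3,x8,x9} V23={x7} V24={x7} V25={x7} V34={x1,x3,x4,x5,x6,x7,x8,x9} V35={x2,x3,x4,x6,x7,x8,x9} V45={x3,x4,x6,x7,x8,x9}
  V134={x3,x5,x8,x9} V135={x3,x8,x9} V145={x3,x8,x9} V234={x7} V235={x7} V245={x7} V345={x3,x4,x6,x7,x8,x9}
  V1345={x3,x8,x9} V2345={x7}
C dims 5,9,7,2; δ0: rk 4, SNF 1^4; δ1: rk 5, SNF 1^5; δ2: rk 2, SNF 1^2
Ȟ^0: (5−4)−0=1 ⇒ Z
Ȟ^1: (9−5)−4=0 ⇒ 0
Ȟ^2: (7−2)−5=0 ⇒ 0

Ȟ^0(U;F) ≅ Z, Ȟ^1(U;F) ≅ 0, Ȟ^2(U;F) ≅ 0


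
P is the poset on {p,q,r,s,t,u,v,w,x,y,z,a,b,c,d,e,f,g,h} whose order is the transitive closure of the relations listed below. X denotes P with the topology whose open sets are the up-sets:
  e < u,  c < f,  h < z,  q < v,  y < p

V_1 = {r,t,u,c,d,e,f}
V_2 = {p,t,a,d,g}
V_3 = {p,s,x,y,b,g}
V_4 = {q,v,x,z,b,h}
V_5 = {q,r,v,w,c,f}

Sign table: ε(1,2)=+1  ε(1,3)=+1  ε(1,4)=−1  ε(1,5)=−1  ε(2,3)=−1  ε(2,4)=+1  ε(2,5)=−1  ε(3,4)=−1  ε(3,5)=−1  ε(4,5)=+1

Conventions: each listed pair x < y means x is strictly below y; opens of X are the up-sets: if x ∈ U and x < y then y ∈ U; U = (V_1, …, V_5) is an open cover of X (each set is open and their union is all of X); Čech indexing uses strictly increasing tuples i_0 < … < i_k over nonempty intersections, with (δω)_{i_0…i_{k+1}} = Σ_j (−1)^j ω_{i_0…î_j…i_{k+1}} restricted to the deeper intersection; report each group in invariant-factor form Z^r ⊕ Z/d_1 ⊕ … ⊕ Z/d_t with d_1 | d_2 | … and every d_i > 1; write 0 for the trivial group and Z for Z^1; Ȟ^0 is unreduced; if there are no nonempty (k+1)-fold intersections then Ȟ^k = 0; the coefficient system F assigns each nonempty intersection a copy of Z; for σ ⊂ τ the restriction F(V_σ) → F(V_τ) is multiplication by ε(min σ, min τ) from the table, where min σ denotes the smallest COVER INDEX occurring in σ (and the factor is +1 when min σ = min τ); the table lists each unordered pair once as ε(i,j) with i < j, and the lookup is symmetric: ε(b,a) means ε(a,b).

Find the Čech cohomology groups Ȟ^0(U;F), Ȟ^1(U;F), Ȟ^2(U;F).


nerve simplices:
  V12={t,d} V15={r,c,f} V23={p,g} V34={x,b} V45={q,v}
C dims 5,5; δ0: rk 5, SNF 1^4·2
degree 0: 5−5−0 = 0 → Ȟ^0 ≅ 0
degree 1: 5−0−5 = 0 plus torsion [2] → Ȟ^1 ≅ Z/2
degree 2: 0−0−0 = 0 → Ȟ^2 ≅ 0

Ȟ^0 = 0, Ȟ^1 = Z/2, Ȟ^2 = 0


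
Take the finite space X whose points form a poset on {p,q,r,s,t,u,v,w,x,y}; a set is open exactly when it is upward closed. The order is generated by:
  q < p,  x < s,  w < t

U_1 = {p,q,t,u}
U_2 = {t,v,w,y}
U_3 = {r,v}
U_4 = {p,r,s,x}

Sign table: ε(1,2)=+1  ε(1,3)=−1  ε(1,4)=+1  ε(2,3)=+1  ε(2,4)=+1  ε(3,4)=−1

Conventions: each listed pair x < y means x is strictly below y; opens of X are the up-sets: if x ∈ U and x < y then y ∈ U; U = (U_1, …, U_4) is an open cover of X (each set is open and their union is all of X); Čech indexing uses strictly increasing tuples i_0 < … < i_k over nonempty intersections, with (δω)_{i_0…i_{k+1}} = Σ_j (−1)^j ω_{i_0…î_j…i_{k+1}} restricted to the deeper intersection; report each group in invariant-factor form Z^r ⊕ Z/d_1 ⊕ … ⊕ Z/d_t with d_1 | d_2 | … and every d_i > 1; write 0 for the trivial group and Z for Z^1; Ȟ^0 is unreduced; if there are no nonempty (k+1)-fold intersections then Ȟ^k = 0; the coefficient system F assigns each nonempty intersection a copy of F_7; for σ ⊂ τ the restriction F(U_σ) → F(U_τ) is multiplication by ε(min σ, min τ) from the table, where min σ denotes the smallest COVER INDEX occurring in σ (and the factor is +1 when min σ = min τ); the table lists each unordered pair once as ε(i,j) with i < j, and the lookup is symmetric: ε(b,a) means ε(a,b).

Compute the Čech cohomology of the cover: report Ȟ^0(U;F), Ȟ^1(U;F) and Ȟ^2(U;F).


Ȟ^0 = 0,  Ȟ^1 = 0,  Ȟ^2 = 0

intersection data:
  U12={t} U14={p} U23={v} U34={r}
C dims 4,4; δ0: rk_F7 4
Ȟ^0 = (4 − 4) − 0 = 0, so Ȟ^0 ≅ 0
Ȟ^1 = (4 − 0) − 4 = 0, so Ȟ^1 ≅ 0
Ȟ^2 = (0 − 0) − 0 = 0, so Ȟ^2 ≅ 0


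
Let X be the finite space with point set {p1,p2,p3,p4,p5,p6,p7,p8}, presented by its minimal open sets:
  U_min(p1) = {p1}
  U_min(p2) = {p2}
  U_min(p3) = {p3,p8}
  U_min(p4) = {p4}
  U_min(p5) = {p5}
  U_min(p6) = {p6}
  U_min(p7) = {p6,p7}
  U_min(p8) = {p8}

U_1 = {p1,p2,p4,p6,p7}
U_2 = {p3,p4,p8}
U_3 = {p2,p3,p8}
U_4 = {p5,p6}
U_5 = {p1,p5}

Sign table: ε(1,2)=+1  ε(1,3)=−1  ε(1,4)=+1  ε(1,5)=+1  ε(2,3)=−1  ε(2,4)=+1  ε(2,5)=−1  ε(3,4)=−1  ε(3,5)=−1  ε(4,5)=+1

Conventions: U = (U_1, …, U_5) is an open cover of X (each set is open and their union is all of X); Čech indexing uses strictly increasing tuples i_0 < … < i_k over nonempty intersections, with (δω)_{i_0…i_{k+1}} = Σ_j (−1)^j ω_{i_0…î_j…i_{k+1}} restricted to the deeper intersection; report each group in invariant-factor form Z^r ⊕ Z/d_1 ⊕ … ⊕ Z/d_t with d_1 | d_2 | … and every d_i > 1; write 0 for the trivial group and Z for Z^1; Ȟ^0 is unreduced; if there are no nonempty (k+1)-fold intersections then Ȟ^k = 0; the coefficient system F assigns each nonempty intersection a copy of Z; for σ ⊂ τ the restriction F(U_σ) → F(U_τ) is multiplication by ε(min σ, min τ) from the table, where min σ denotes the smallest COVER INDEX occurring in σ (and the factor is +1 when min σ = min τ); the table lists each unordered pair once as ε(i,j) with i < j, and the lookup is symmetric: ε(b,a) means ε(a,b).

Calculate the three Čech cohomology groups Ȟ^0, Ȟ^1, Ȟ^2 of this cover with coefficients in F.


nerve of the cover:
  U12={p4} U13={p2} U14={p6} U15={p1} U23={p3,p8} U45={p5}
C dims 5,6; δ0: rk 4, SNF 1^4
Ȟ^0 = (5 − 4) − 0 = 1, so Ȟ^0 ≅ Z
Ȟ^1 = (6 − 0) − 4 = 2, so Ȟ^1 ≅ Z^2
Ȟ^2 = (0 − 0) − 0 = 0, so Ȟ^2 ≅ 0

Ȟ^0 = Z, Ȟ^1 = Z^2 and Ȟ^2 = 0


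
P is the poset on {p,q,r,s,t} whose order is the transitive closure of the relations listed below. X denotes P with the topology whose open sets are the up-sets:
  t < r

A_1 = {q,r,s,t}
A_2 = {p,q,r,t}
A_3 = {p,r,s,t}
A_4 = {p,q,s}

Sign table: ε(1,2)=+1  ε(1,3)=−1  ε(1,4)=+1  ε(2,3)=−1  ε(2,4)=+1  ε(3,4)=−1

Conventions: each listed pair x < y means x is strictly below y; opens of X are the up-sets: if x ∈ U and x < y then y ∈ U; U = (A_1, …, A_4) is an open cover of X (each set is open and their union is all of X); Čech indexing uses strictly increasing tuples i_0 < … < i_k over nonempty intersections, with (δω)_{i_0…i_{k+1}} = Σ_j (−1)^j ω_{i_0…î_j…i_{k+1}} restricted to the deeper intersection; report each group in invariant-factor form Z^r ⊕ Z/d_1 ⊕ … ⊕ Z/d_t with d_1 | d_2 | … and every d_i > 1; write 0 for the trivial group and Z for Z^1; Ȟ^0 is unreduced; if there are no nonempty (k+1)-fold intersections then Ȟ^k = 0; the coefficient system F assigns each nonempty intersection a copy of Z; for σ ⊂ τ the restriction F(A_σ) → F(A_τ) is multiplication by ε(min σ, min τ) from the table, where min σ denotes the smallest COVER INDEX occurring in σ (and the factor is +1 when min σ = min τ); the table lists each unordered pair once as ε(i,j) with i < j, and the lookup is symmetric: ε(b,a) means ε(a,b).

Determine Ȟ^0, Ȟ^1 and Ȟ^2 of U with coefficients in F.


nerve of the cover:
  A12={q,r,t} A13={r,s,t} A14={q,s} A23={p,r,t} A24={p,q} A34={p,s}
  A123={r,t} A124={q} A134={s} A234={p}
C dims 4,6,4; δ0: rk 3, SNF 1^3; δ1: rk 3, SNF 1^3
Ȟ^0 = (4 − 3) − 0 = 1, so Ȟ^0 ≅ Z
Ȟ^1 = (6 − 3) − 3 = 0, so Ȟ^1 ≅ 0
Ȟ^2 = (4 − 0) − 3 = 1, so Ȟ^2 ≅ Z

Ȟ^0(U;F) ≅ Z, Ȟ^1(U;F) ≅ 0 and Ȟ^2(U;F) ≅ Z


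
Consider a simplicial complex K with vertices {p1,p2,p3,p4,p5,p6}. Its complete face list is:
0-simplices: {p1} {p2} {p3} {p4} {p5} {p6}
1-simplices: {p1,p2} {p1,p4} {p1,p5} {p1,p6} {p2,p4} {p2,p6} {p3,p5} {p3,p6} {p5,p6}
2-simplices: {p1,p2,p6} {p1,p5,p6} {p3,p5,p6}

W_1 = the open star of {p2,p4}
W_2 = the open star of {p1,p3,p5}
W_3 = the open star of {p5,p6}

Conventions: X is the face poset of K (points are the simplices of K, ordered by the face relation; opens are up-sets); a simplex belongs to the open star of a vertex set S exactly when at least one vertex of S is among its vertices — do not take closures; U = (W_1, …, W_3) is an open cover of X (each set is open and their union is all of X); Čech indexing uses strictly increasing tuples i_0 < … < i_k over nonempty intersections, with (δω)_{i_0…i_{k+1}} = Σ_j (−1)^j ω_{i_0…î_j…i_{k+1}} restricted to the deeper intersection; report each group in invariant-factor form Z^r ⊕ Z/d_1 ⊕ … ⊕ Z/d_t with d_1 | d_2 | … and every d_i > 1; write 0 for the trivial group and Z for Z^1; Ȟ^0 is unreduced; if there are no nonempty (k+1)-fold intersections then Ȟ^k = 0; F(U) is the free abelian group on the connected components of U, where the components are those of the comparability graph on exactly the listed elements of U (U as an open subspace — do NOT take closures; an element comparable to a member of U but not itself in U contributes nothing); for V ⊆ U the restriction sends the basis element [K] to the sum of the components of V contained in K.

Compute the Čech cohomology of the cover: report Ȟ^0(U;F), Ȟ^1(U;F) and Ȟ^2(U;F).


nerve of the cover:
  W1={{p2},{p4},{p1,p2},{p1,p4},{p2,p4},{p2,p6},{p1,p2,p6}} W2={{p1},{p3},{p5},{p1,p2},{p1,p4},{p1,p5},{p1,p6},{p3,p5},{p3,p6},{p5,p6},{p1,p2,p6},{p1,p5,p6},{p3,p5,p6}} W3={{p5},{p6},{p1,p5},{p1,p6},{p2,p6},{p3,p5},{p3,p6},{p5,p6},{p1,p2,p6},{p1,p5,p6},{p3,p5,p6}}
  W12={{p1,p2},{p1,p4},{p1,p2,p6}} W13={{p2,p6},{p1,p2,p6}} W23={{p5},{p1,p5},{p1,p6},{p3,p5},{p3,p6},{p5,p6},{p1,p2,p6},{p1,p5,p6},{p3,p5,p6}}
  W123={{p1,p2,p6}}
components per intersection:
  W1: {{p2},{p4},{p1,p2},{p1,p4},{p2,p4},{p2,p6},{p1,p2,p6}}
  W2: {{p1},{p3},{p5},{p1,p2},{p1,p4},{p1,p5},{p1,p6},{p3,p5},{p3,p6},{p5,p6},{p1,p2,p6},{p1,p5,p6},{p3,p5,p6}}
  W3: {{p5},{p6},{p1,p5},{p1,p6},{p2,p6},{p3,p5},{p3,p6},{p5,p6},{p1,p2,p6},{p1,p5,p6},{p3,p5,p6}}
  W12: {{p1,p2},{p1,p2,p6}} {{p1,p4}}
  W13: {{p2,p6},{p1,p2,p6}}
  W23: {{p5},{p1,p5},{p1,p6},{p3,p5},{p3,p6},{p5,p6},{p1,p2,p6},{p1,p5,p6},{p3,p5,p6}}
  W123: {{p1,p2,p6}}
C dims 3,4,1; δ0: rk 2, SNF 1^2; δ1: rk 1, SNF 1^1
Ȟ^0 = (3 − 2) − 0 = 1, so Ȟ^0 ≅ Z
Ȟ^1 = (4 − 1) − 2 = 1, so Ȟ^1 ≅ Z
Ȟ^2 = (1 − 0) − 1 = 0, so Ȟ^2 ≅ 0

Ȟ^0 ≅ Z, Ȟ^1 ≅ Z and Ȟ^2 ≅ 0


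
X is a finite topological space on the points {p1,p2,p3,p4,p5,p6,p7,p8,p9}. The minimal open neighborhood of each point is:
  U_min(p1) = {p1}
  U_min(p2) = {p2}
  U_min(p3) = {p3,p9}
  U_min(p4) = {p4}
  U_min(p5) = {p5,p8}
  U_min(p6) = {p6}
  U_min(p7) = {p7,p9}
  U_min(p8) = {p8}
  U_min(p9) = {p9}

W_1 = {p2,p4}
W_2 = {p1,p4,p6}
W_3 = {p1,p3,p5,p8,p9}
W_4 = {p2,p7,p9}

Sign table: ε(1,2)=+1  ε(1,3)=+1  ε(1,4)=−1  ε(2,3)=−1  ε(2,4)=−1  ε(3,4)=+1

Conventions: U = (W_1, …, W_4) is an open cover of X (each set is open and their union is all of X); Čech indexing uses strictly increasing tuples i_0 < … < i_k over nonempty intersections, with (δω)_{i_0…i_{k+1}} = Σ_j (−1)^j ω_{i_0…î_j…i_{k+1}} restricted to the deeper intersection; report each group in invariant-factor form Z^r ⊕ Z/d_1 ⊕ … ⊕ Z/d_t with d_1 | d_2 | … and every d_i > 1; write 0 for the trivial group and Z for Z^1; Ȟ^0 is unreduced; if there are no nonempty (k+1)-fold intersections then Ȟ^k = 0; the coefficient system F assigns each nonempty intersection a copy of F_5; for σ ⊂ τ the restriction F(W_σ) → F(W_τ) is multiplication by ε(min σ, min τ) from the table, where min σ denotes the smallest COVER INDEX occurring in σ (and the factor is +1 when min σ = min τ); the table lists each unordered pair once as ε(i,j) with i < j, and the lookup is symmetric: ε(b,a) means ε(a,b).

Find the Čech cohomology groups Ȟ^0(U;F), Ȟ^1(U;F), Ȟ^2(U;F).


Ȟ^0 ≅ Z/5,  Ȟ^1 ≅ Z/5,  Ȟ^2 ≅ 0

nonempty overlaps:
  W12={p4} W14={p2} W23={p1} W34={p9}
C dims 4,4; δ0: rk_F5 3
degree 0: 4−3−0 = 1 → Ȟ^0 ≅ Z/5
degree 1: 4−0−3 = 1 → Ȟ^1 ≅ Z/5
degree 2: 0−0−0 = 0 → Ȟ^2 ≅ 0


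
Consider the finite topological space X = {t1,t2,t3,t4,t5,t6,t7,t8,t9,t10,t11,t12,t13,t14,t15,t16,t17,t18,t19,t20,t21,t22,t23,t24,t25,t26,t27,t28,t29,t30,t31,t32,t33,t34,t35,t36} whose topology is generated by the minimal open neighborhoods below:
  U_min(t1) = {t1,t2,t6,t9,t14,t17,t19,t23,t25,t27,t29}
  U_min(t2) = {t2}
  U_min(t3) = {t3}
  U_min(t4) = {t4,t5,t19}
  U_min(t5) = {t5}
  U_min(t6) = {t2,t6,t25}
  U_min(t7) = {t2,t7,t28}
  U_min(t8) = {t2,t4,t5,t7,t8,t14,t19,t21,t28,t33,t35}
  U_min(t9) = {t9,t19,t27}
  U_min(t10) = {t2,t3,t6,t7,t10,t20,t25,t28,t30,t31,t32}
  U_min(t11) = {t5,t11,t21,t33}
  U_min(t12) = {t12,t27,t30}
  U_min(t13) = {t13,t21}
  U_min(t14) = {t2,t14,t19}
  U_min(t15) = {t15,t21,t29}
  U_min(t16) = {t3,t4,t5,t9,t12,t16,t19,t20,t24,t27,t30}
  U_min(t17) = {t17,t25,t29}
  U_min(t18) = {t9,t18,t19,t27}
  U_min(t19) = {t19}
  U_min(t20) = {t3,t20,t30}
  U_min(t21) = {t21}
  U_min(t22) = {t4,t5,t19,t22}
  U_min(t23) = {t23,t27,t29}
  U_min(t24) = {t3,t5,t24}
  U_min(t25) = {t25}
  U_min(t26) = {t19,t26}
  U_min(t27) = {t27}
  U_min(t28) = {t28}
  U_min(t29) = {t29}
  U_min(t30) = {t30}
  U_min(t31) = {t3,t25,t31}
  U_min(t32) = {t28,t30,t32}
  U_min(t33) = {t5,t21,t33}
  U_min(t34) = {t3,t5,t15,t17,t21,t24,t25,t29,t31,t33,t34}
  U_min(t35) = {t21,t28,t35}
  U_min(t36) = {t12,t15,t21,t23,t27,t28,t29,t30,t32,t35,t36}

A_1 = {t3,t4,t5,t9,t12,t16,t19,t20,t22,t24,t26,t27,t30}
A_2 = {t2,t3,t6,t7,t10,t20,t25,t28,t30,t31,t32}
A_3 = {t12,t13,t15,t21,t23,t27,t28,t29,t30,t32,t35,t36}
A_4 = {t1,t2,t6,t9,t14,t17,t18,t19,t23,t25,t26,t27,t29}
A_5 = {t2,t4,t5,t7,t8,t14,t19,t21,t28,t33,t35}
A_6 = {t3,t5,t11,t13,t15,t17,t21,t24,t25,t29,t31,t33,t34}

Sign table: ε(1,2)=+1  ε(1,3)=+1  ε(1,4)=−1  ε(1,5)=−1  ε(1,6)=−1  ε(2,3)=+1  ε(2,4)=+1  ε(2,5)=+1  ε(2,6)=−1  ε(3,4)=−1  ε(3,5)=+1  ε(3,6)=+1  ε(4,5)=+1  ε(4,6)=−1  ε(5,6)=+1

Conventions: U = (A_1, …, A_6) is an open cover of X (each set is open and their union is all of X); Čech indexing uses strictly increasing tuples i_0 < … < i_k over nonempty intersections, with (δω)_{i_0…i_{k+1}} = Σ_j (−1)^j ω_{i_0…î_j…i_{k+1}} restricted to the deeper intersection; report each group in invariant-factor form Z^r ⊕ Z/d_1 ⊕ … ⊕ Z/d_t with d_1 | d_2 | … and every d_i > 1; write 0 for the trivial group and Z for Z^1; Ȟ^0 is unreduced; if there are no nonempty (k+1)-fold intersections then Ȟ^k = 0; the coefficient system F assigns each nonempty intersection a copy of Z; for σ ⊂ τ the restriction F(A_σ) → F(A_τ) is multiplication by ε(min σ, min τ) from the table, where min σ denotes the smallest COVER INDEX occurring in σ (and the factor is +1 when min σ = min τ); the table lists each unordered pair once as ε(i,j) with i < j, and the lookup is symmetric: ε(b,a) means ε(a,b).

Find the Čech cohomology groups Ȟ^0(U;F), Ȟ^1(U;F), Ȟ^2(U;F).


intersection data:
  A12={t3,t20,t30} A13={t12,t27,t30} A14={t9,t19,t26,t27} A15={t4,t5,t19} A16={t3,t5,t24} A23={t28,t30,t32} A24={t2,t6,t25} A25={t2,t7,t28} A26={t3,t25,t31} A34={t23,t27,t29} A35={t21,t28,t35} A36={t13,t15,t21,t29} A45={t2,t14,t19} A46={t17,t25,t29} A56={t5,t21,t33}
  A123={t30} A126={t3} A134={t27} A145={t19} A156={t5} A235={t28} A245={t2} A246={t25} A346={t29} A356={t21}
C dims 6,15,10; δ0: rk 6, SNF 1^5·2; δ1: rk 9, SNF 1^9
Ȟ^0 = (6 − 6) − 0 = 0, so Ȟ^0 ≅ 0
Ȟ^1 = (15 − 9) − 6 = 0 plus torsion [2], so Ȟ^1 ≅ Z/2
Ȟ^2 = (10 − 0) − 9 = 1, so Ȟ^2 ≅ Z

Ȟ^0 ≅ 0; Ȟ^1 ≅ Z/2; Ȟ^2 ≅ Z


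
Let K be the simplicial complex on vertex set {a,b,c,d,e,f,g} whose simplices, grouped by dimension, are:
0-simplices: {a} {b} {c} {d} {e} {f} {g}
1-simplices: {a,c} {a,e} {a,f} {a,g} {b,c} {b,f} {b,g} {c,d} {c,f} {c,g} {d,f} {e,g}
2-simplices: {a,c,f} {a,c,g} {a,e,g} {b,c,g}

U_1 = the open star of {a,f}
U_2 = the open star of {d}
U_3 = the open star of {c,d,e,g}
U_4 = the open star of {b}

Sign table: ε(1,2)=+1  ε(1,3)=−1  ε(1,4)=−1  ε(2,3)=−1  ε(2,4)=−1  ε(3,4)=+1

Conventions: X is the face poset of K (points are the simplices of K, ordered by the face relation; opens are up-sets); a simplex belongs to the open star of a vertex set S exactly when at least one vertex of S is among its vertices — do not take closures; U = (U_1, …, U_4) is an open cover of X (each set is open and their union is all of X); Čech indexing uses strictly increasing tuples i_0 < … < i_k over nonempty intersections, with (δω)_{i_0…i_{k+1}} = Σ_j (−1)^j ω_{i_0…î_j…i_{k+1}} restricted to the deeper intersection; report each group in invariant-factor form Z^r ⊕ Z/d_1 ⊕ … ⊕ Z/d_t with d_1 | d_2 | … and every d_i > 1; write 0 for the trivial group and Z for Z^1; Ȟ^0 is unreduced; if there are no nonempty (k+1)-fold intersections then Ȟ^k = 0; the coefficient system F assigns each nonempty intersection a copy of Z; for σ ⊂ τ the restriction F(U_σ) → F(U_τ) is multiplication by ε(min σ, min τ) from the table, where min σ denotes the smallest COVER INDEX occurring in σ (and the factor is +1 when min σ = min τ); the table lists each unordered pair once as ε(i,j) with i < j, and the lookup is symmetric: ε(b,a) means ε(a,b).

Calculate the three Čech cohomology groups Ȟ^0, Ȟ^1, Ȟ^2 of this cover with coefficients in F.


Ȟ^0 = Z, Ȟ^1 = Z, Ȟ^2 = 0

intersection data:
  U1={{a},{f},{a,c},{a,e},{a,f},{a,g},{b,f},{c,f},{d,f},{a,c,f},{a,c,g},{a,e,g}} U2={{d},{c,d},{d,f}} U3={{c},{d},{e},{g},{a,c},{a,e},{a,g},{b,c},{b,g},{c,d},{c,f},{c,g},{d,f},{e,g},{a,c,f},{a,c,g},{a,e,g},{b,c,g}} U4={{b},{b,c},{b,f},{b,g},{b,c,g}}
  U12={{d,f}} U13={{a,c},{a,e},{a,g},{c,f},{d,f},{a,c,f},{a,c,g},{a,e,g}} U14={{b,f}} U23={{d},{c,d},{d,f}} U34={{b,c},{b,g},{b,c,g}}
  U123={{d,f}}
C dims 4,5,1; δ0: rk 3, SNF 1^3; δ1: rk 1, SNF 1^1
Ȟ^0 = (4 − 3) − 0 = 1, so Ȟ^0 ≅ Z
Ȟ^1 = (5 − 1) − 3 = 1, so Ȟ^1 ≅ Z
Ȟ^2 = (1 − 0) − 1 = 0, so Ȟ^2 ≅ 0


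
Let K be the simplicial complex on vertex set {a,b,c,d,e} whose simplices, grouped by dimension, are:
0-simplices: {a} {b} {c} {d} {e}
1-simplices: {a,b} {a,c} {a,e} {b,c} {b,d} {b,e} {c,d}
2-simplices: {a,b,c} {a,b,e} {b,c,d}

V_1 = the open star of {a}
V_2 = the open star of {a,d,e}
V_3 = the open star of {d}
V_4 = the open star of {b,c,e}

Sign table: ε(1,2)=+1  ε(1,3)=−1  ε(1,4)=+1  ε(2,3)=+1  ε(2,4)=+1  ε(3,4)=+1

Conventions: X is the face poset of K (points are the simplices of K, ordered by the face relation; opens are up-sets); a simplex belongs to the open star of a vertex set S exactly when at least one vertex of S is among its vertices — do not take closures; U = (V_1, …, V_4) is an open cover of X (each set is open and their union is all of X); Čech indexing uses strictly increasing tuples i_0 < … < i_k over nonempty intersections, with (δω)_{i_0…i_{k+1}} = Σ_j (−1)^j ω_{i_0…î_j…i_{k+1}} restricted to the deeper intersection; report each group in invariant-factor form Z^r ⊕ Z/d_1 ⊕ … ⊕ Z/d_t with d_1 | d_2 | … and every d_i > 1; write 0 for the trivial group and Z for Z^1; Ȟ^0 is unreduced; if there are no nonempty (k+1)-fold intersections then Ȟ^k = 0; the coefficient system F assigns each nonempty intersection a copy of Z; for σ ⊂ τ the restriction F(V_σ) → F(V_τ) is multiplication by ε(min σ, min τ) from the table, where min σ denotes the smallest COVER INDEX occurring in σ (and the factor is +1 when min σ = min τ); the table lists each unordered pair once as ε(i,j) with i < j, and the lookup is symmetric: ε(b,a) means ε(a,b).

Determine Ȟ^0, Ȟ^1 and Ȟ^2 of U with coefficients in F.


nonempty intersections:
  V1={{a},{a,b},{a,c},{a,e},{a,b,c},{a,b,e}} V2={{a},{d},{e},{a,b},{a,c},{a,e},{b,d},{b,e},{c,d},{a,b,c},{a,b,e},{b,c,d}} V3={{d},{b,d},{c,d},{b,c,d}} V4={{b},{c},{e},{a,b},{a,c},{a,e},{b,c},{b,d},{b,e},{c,d},{a,b,c},{a,b,e},{b,c,d}}
  V12={{a},{a,b},{a,c},{a,e},{a,b,c},{a,b,e}} V14={{a,b},{a,c},{a,e},{a,b,c},{a,b,e}} V23={{d},{b,d},{c,d},{b,c,d}} V24={{e},{a,b},{a,c},{a,e},{b,d},{b,e},{c,d},{a,b,c},{a,b,e},{b,c,d}} V34={{b,d},{c,d},{b,c,d}}
  V124={{a,b},{a,c},{a,e},{a,b,c},{a,b,e}} V234={{b,d},{c,d},{b,c,d}}
C dims 4,5,2; δ0: rk 3, SNF 1^3; δ1: rk 2, SNF 1^2
Ȟ^0: (4−3)−0=1 ⇒ Z
Ȟ^1: (5−2)−3=0 ⇒ 0
Ȟ^2: (2−0)−2=0 ⇒ 0

Ȟ^0 = Z, Ȟ^1 = 0, Ȟ^2 = 0


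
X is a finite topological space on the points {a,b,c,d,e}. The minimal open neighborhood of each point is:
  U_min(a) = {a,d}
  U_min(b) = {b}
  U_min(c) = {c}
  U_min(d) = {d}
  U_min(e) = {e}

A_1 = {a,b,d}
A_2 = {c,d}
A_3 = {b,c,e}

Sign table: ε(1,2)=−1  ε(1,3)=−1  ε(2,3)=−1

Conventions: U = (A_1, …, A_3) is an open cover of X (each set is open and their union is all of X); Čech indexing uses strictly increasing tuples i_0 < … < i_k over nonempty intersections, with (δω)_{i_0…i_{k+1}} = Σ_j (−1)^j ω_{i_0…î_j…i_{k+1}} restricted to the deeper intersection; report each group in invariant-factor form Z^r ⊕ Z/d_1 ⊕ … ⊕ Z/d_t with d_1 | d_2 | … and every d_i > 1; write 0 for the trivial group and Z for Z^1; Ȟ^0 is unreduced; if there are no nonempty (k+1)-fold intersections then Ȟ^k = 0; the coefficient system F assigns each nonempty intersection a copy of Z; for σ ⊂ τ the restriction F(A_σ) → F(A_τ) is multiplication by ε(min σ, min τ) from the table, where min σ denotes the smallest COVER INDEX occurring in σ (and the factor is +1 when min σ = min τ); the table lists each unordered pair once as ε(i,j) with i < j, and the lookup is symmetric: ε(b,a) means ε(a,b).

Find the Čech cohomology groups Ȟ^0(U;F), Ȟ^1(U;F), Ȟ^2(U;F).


cover nerve:
  A12={d} A13={b} A23={c}
C dims 3,3; δ0: rk 3, SNF 1^2·2
Ȟ^0: (3−3)−0=0 ⇒ 0
Ȟ^1: (3−0)−3=0 plus torsion [2] ⇒ Z/2
Ȟ^2: (0−0)−0=0 ⇒ 0

Ȟ^0 = 0; Ȟ^1 = Z/2; Ȟ^2 = 0
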